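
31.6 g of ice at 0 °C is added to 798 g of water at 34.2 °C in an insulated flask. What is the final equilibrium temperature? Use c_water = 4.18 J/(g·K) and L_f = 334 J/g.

Taking heat into each body as positive, Σ m c ΔT = 0:
melt ice: 31.6·334 = 10554; warm the meltwater: 132.09 T; water: 3335.6(T − 34.2)
3467.7 T = 114079 − 10554 = 103524
T ≈ 29.85 °C (positive, so assuming full melt was valid).

T_f ≈ 29.9 °C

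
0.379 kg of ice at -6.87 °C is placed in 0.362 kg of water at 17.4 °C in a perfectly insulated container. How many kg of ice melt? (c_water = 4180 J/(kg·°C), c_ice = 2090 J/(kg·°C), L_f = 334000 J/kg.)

m_melted ≈ 0.0625 kg

Water can give up m c ΔT = 0.362·4180·17.4 = 26329 J before reaching 0 °C.
Of that, 0.379·2090·6.87 = 5441.8 J goes to bring the ice to 0 °C, leaving 20887 J.
Fully melting the ice requires m_ice L_f = 0.379·334000 = 126586 J.
20887 J < 126586 J, so only part of the ice melts and the system sits at 0 °C.
m_melted·334000 = 20887  ⇒  m_melted ≈ 0.06254 kg.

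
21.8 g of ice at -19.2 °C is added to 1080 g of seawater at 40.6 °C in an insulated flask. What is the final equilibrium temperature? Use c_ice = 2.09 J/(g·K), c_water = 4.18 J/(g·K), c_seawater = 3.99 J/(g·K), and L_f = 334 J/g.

T_f ≈ 37.9 °C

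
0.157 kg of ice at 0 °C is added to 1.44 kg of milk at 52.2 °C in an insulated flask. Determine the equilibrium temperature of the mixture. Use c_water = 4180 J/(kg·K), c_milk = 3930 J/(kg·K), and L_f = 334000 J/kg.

T_f ≈ 38.5 °C

Taking heat into each body as positive, Σ m c ΔT = 0:
latent heat to melt: 0.157×334000 = 52438; warm the meltwater: 656.26 T; milk cools: 1.44×3930×(T − 52.2) = 5659.2(T − 52.2)
6315.5 T = 295410 − 52438 = 242972
T ≈ 38.47 °C (positive, so assuming full melt was valid).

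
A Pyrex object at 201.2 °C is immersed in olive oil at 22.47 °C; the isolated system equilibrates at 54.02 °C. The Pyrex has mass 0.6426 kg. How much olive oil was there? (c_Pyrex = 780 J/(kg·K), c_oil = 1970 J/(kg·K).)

m ≈ 1.19 kg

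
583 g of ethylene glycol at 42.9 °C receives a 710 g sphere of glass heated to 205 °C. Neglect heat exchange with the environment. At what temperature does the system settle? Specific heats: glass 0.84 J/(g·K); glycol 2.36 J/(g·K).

T_f ≈ 91.9 °C

Energy conservation, ΣQ = 0:
710·0.84·(T − 205) + 583·2.36·(T − 42.9) = 0
1972.3 T = 181287
T ≈ 91.92 °C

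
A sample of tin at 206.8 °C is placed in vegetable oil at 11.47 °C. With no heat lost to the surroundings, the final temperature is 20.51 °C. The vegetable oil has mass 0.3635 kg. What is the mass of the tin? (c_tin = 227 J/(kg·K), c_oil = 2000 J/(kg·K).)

m ≈ 0.155 kg

Heat lost by the tin = heat gained by the oil:
m×227×(206.8 − 20.51) = 0.3635×2000×(20.51 − 11.47)
42288 m = 6572.1  ⇒  m ≈ 0.1554 kg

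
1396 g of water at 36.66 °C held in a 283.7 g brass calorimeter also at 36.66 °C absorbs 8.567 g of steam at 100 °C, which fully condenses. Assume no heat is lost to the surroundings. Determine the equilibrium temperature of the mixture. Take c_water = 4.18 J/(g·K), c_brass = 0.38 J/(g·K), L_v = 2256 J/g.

Energy conservation, ΣQ = 0:
latent heat released on condensation: 8.567×2256 = 19327; condensate cools 100→T: 8.567×4.18×(T − 100) = 35.81(T − 100); original water: 5835.3(T − 36.66); brass cup: 283.7×0.38×(T − 36.66) = 107.81(T − 36.66)
5978.9 T = 19327 + 3581 + 217874 = 240782
T ≈ 40.27 °C — below 100 °C, confirming all the steam condensed.

T_f ≈ 40.3 °C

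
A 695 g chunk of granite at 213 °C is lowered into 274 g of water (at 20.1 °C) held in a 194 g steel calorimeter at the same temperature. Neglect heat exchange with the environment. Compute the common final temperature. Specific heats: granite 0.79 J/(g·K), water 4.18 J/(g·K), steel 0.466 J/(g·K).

T_f = Σ m_i c_i T_i / Σ m_i c_i:
T_f = (549.05×213 + 1145.3×20.1 + 90.4×20.1) / (549.05 + 1145.3 + 90.4)
    = 141786 / 1784.8 ≈ 79.44 °C

T_f ≈ 79.4 °C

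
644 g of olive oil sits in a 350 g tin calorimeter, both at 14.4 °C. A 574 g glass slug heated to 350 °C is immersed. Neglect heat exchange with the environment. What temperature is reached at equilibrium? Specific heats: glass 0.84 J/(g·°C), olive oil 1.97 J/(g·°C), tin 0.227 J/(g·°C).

Conservation of energy gives ΣQ = 0:
574*0.84*(T − 350) + 644*1.97*(T − 14.4) + 350*0.227*(T − 14.4) = 0
(482.16 + 1268.7 + 79.45) T = 482.16*350 + 1268.7*14.4 + 79.45*14.4
T ≈ 102.81 °C

T_f ≈ 102.8 °C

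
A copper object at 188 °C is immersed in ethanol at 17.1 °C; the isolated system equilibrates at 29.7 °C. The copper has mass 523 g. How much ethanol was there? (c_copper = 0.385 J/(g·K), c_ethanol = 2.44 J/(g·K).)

m ≈ 1040 g

Let T be the final temperature. ΣQ_i = 0:
523·0.385·(29.7 − 188) + m·2.44·(29.7 − 17.1) = 0
30.74 m = 31874
m = 31874/30.74 ≈ 1037 g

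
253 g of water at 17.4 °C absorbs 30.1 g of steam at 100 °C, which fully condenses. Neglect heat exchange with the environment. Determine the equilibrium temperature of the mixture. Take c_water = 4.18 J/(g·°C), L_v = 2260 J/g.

Heat gained plus heat lost sum to zero:
condense steam: −30.1×2260 = −68026; condensed water 100 °C→T: 125.82(T − 100); original water: 1057.5(T − 17.4)
1183.4 T = 68026 + 12582 + 18401 = 99009
T ≈ 83.67 °C, under the boiling point, so the assumption holds.

T_f ≈ 83.7 °C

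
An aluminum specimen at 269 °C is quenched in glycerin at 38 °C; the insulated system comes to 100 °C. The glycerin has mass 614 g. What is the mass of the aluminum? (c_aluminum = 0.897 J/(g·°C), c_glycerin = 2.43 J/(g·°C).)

m ≈ 610 g

Net heat exchanged in the isolated system is zero:
m·0.897·(100 − 269) + 614·2.43·(100 − 38) = 0
-151.59 m = -92505
m = -92505/-151.59 ≈ 610.2 g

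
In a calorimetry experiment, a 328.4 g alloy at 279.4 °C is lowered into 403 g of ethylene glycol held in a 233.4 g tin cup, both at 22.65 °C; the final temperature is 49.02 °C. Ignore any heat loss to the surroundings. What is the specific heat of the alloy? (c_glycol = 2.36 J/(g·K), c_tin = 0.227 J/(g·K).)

c ≈ 0.35 J/(g·K)

Conservation of energy gives ΣQ = 0:
328.4·c·(49.02 − 279.4) + 403·2.36·(49.02 − 22.65) + 233.4·0.227·(49.02 − 22.65) = 0
-75657 c = -26477
c = -26477/-75657 ≈ 0.35 J/(g·K)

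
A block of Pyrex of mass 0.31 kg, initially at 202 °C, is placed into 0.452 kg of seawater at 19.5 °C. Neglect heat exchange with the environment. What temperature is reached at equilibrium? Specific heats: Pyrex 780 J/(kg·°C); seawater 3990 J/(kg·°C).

Setting the total heat transfer to zero:
0.31*780*(T − 202) + 0.452*3990*(T − 19.5) = 0
2045.3 T = 84011
T ≈ 41.08 °C

T_f ≈ 41.1 °C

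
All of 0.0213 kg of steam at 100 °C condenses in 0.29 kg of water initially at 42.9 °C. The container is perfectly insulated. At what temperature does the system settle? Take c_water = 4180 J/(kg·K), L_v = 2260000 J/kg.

T_f ≈ 83.8 °C

Taking heat into each body as positive, Σ m c ΔT = 0:
latent heat released on condensation: 0.0213×2260000 = 48138; condensate cools 100→T: 0.0213×4180×(T − 100) = 89.03(T − 100); water warms: 0.29×4180×(T − 42.9) = 1212.2(T − 42.9)
1301.2 T = 48138 + 8903.4 + 52003 = 109045
T ≈ 83.80 °C, under the boiling point, so the assumption holds.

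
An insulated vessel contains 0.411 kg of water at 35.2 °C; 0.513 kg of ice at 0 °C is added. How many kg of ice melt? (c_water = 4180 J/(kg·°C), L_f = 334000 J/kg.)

m_melted ≈ 0.181 kg

Cooling the water to 0 °C releases 0.411·4180·35.2 = 60473 J.
Fully melting the ice requires m_ice L_f = 0.513·334000 = 171342 J.
Since 60473 < 171342 J, not all the ice melts; equilibrium is at 0 °C.
m_melt = 60473 / L_f = 0.1811 kg.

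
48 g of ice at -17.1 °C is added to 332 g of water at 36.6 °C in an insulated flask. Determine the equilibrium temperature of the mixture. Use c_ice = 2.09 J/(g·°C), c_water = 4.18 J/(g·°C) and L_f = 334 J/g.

Net heat exchanged in the isolated system is zero:
warm ice to 0 °C: 48×2.09×(0 − (-17.1)) = 1715.5; fusion: m_ice L_f = 48×334 = 16032; meltwater 0→T: 48×4.18×T = 200.64 T; water cools: 332×4.18×(T − 36.6) = 1387.8(T − 36.6)
1588.4 T = 50792 − 17747 = 33045
T ≈ 20.80 °C (positive, so assuming full melt was valid).

T_f ≈ 20.8 °C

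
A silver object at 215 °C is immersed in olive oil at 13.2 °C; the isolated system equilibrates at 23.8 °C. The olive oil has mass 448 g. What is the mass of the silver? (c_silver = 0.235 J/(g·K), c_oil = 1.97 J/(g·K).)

m ≈ 208 g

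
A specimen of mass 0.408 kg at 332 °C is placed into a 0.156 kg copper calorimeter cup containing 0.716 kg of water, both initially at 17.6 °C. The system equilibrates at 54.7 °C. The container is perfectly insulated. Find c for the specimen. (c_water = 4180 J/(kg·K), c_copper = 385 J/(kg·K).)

c ≈ 1000 J/(kg·K)

Energy conservation, ΣQ = 0:
0.408·c·(54.7 − 332) + 0.716·4180·(54.7 − 17.6) + 0.156·385·(54.7 − 17.6) = 0
-113.14 c = -113264
c = -113264/-113.14 ≈ 1001 J/(kg·K)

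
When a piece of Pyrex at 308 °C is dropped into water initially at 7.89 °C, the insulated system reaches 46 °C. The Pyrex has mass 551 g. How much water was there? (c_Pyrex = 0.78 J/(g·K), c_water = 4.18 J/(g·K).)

Net heat exchanged in the isolated system is zero:
551·0.78·(46 − 308) + m·4.18·(46 − 7.89) = 0
159.3 m = 112602
m = 112602/159.3 ≈ 706.9 g

m ≈ 707 g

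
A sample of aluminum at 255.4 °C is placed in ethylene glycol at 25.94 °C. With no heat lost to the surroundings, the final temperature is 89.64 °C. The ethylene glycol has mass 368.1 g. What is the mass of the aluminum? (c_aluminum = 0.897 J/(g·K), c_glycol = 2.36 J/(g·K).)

|Q_aluminum| = |Q_glycol|:
m×0.897×(255.4 − 89.64) = 368.1×2.36×(89.64 − 25.94)
148.69 m = 55337  ⇒  m ≈ 372.2 g

m ≈ 372 g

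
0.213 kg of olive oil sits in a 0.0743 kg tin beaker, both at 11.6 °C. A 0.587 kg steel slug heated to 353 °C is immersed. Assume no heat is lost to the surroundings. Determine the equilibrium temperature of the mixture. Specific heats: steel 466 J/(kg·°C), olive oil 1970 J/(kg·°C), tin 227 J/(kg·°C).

T_f ≈ 143.1 °C

Heat gained plus heat lost sum to zero:
0.587×466×(T − 353) + 0.213×1970×(T − 11.6) + 0.0743×227×(T − 11.6) = 0
273.54(T − 353) + 419.61(T − 11.6) + 16.87(T − 11.6) = 0
710.02 T = 101623
T = 101623 / 710.02 = 143 °C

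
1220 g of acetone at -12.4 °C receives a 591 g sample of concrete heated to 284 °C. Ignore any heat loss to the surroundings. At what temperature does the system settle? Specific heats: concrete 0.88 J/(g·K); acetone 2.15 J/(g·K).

T_f ≈ 36.6 °C

Conservation of energy gives ΣQ = 0:
591*0.88*(T − 284) + 1220*2.15*(T − (-12.4)) = 0
520.08(T − 284) + 2623(T − (-12.4)) = 0
3143.1 T = 115178
T = 115178 / 3143.1 = 36.6 °C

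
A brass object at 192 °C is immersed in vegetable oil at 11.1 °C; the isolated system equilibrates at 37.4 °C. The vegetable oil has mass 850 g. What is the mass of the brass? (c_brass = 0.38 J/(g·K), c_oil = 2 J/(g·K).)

m ≈ 761 g

Net heat exchanged in the isolated system is zero:
m·0.38·(37.4 − 192) + 850·2·(37.4 − 11.1) = 0
-58.75 m = -44710
m = -44710/-58.75 ≈ 761 g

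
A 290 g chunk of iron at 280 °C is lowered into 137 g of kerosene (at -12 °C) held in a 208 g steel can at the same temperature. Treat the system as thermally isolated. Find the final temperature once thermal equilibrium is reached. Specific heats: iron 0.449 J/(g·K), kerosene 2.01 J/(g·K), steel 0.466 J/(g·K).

T_f ≈ 63.7 °C

Taking heat into each body as positive, Σ m c ΔT = 0:
290*0.449*(T − 280) + 137*2.01*(T − (-12)) + 208*0.466*(T − (-12)) = 0
130.21(T − 280) + 275.37(T − (-12)) + 96.93(T − (-12)) = 0
502.51 T = 31991
T ≈ 63.66 °C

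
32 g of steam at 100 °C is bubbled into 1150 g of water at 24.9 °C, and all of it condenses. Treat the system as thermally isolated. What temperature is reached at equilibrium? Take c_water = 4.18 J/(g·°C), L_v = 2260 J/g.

T_f ≈ 41.6 °C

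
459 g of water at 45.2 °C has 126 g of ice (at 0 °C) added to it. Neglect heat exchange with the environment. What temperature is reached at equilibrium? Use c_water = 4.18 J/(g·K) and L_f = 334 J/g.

T_f ≈ 18.3 °C

Energy balance with sensible and latent terms:
melt ice: 126×334 = 42084
  meltwater 0→T: 126×4.18×T = 526.68 T
  water cools: 459×4.18×(T − 45.2) = 1918.6(T − 45.2)
2445.3 T = 86722 − 42084 = 44638
T ≈ 18.25 °C (positive, so assuming full melt was valid).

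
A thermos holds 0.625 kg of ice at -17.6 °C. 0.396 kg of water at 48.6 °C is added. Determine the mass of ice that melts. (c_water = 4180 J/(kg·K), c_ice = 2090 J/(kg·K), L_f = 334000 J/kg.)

Water can give up m c ΔT = 0.396×4180×48.6 = 80447 J before reaching 0 °C.
Of that, 0.625×2090×17.6 = 22990 J goes to bring the ice to 0 °C, leaving 57457 J.
Fully melting the ice requires m_ice L_f = 0.625×334000 = 208750 J.
That's not enough to melt it all — equilibrium is at 0 °C with ice remaining.
m_melt = 57457 / L_f = 0.172 kg.

m_melted ≈ 0.172 kg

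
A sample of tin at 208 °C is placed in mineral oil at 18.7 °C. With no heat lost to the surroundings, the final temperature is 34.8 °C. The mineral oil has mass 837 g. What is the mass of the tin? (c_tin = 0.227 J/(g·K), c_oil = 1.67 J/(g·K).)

|Q_tin| = |Q_oil|:
m·0.227·(208 − 34.8) = 837·1.67·(34.8 − 18.7)
39.32 m = 22504  ⇒  m ≈ 572.4 g

m ≈ 572 g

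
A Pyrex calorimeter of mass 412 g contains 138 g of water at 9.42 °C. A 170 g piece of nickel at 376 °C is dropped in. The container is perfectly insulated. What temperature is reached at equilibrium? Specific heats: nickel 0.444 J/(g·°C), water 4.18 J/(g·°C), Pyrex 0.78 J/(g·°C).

Setting the total heat transfer to zero:
170*0.444*(T − 376) + 138*4.18*(T − 9.42) + 412*0.78*(T − 9.42) = 0
75.48(T − 376) + 576.84(T − 9.42) + 321.36(T − 9.42) = 0
(75.48 + 576.84 + 321.36) T = 75.48*376 + 576.84*9.42 + 321.36*9.42
T = 36842/973.68 ≈ 37.84 °C

T_f ≈ 37.8 °C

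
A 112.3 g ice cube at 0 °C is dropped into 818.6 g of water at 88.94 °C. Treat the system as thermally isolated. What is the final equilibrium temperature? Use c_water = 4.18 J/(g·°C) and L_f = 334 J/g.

Setting the total heat transfer to zero:
melt ice: 112.3×334 = 37508
  warm the meltwater: 469.41 T
  water cools: 818.6×4.18×(T − 88.94) = 3421.7(T − 88.94)
3891.2 T = 304330 − 37508 = 266822
T ≈ 68.57 °C. Since T > 0 °C, the all-ice-melts assumption holds.

T_f ≈ 68.6 °C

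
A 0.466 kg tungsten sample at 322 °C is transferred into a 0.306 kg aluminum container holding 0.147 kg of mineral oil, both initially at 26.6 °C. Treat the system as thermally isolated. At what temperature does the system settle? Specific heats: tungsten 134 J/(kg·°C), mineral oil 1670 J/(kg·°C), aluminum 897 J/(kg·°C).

Energy conservation, ΣQ = 0:
0.466*134*(T − 322) + 0.147*1670*(T − 26.6) + 0.306*897*(T − 26.6) = 0
(62.44 + 245.49 + 274.48) T = 62.44*322 + 245.49*26.6 + 274.48*26.6
T = 33938/582.42 ≈ 58.27 °C

T_f ≈ 58.3 °C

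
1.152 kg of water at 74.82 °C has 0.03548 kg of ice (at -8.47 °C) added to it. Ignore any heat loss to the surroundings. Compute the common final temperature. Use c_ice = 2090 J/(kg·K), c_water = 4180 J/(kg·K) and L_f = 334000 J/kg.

T_f ≈ 70.1 °C

Conservation of energy gives ΣQ = 0:
warm ice to 0 °C: 0.03548×2090×(0 − (-8.47)) = 628.08; melt ice: 0.03548×334000 = 11850; meltwater 0→T: 0.03548×4180×T = 148.31 T; water cools: 1.152×4180×(T − 74.82) = 4815.4(T − 74.82)
4963.7 T = 360285 − 12478 = 347807
T ≈ 70.07 °C — above 0 °C, consistent with complete melting.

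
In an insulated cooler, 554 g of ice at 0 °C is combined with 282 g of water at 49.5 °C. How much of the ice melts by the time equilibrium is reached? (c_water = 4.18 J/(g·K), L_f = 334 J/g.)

m_melted ≈ 175 g

Water can give up m c ΔT = 282×4.18×49.5 = 58349 J before reaching 0 °C.
Melting all 554 g of ice would need 554×334 = 185036 J.
Since 58349 < 185036 J, not all the ice melts; equilibrium is at 0 °C.
m_melt = 58349 / L_f = 174.7 g.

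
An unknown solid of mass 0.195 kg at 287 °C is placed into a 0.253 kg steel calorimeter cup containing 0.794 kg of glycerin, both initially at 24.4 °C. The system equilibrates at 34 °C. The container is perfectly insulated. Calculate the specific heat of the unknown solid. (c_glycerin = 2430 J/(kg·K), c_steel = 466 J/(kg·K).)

Let T be the final temperature. ΣQ_i = 0:
0.195×c×(34 − 287) + 0.794×2430×(34 − 24.4) + 0.253×466×(34 − 24.4) = 0
-49.34 c = -19654
c = -19654/-49.34 ≈ 398.4 J/(kg·K)

c ≈ 398 J/(kg·K)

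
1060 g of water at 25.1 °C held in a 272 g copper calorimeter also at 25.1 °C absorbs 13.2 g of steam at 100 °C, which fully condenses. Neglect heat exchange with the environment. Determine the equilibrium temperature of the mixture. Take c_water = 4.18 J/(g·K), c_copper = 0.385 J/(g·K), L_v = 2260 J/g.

T_f ≈ 32.5 °C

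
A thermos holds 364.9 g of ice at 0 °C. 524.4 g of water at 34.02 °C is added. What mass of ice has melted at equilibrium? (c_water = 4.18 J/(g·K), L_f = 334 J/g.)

m_melted ≈ 223 g

Cooling the water to 0 °C releases 524.4×4.18×34.02 = 74572 J.
To melt every bit of ice: 364.9×334 = 121877 J.
That's not enough to melt it all — equilibrium is at 0 °C with ice remaining.
m_melt = 74572 / L_f = 223.3 g.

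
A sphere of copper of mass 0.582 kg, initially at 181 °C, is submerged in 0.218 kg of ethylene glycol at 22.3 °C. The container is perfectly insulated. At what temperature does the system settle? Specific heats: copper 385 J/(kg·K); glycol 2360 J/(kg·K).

Conservation of energy gives ΣQ = 0:
0.582×385×(T − 181) + 0.218×2360×(T − 22.3) = 0
224.07(T − 181) + 514.48(T − 22.3) = 0
(224.07 + 514.48) T = 224.07×181 + 514.48×22.3
T ≈ 70.45 °C

T_f ≈ 70.4 °C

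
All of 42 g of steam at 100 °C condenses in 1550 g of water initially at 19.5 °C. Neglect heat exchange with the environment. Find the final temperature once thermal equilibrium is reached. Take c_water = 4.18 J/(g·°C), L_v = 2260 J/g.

Energy balance with sensible and latent terms:
condense steam: −42×2260 = −94920
  condensed water 100 °C→T: 175.56(T − 100)
  original water: 6479(T − 19.5)
6654.6 T = 94920 + 17556 + 126340 = 238816
T ≈ 35.89 °C (< 100 °C, so full condensation is consistent).

T_f ≈ 35.9 °C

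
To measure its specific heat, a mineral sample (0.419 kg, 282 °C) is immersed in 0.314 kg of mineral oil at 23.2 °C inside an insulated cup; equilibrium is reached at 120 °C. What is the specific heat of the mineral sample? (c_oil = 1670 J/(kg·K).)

Energy conservation, ΣQ = 0:
0.419·c·(120 − 282) + 0.314·1670·(120 − 23.2) = 0
-67.88 c = -50760
c = -50760/-67.88 ≈ 747.8 J/(kg·K)

c ≈ 748 J/(kg·K)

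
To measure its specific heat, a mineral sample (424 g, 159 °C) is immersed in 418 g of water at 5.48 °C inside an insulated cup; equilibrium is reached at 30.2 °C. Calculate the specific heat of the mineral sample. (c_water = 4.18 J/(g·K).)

Setting the total heat transfer to zero:
424·c·(30.2 − 159) + 418·4.18·(30.2 − 5.48) = 0
-54611 c = -43192
c = -43192/-54611 ≈ 0.7909 J/(g·K)

c ≈ 0.791 J/(g·K)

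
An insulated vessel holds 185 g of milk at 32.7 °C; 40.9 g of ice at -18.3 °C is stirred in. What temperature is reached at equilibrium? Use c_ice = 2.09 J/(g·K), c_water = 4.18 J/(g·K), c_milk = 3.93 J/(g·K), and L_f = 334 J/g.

T_f ≈ 9.5 °C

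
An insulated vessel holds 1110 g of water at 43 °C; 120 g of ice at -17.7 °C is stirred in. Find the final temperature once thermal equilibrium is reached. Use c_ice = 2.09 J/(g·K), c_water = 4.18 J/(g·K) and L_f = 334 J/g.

T_f ≈ 30.1 °C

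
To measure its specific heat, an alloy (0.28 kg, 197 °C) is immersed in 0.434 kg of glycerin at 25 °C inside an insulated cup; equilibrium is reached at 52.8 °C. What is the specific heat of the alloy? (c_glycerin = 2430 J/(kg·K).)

Heat lost by the alloy = heat gained by the glycerin:
0.28·c·(197 − 52.8) = 0.434·2430·(52.8 − 25)
40.38 c = 29318  ⇒  c ≈ 726.1 J/(kg·K)

c ≈ 726 J/(kg·K)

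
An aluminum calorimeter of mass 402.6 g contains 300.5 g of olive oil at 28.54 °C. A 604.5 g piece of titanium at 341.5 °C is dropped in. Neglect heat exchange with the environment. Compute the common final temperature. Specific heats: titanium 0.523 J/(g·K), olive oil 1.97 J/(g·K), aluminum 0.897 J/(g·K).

T_f ≈ 106.5 °C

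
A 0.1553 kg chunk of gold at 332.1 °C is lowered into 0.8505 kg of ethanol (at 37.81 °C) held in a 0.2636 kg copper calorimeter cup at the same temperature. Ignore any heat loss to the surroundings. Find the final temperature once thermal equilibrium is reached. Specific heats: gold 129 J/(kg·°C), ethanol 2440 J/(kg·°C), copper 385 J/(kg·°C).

Let T be the final temperature. ΣQ_i = 0:
0.1553*129*(T − 332.1) + 0.8505*2440*(T − 37.81) + 0.2636*385*(T − 37.81) = 0
20.03(T − 332.1) + 2075.2(T − 37.81) + 101.49(T − 37.81) = 0
(20.03 + 2075.2 + 101.49) T = 20.03*332.1 + 2075.2*37.81 + 101.49*37.81
T = 88954 / 2196.7 = 40.5 °C

T_f ≈ 40.5 °C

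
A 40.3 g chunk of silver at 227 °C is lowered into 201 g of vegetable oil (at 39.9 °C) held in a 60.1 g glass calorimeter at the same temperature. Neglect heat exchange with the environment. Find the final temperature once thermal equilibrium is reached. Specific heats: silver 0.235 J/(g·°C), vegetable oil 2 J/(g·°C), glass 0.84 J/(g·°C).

T_f ≈ 43.7 °C

Setting the total heat transfer to zero:
40.3*0.235*(T − 227) + 201*2*(T − 39.9) + 60.1*0.84*(T − 39.9) = 0
9.47(T − 227) + 402(T − 39.9) + 50.48(T − 39.9) = 0
461.95 T = 20204
T = 20204 / 461.95 = 43.7 °C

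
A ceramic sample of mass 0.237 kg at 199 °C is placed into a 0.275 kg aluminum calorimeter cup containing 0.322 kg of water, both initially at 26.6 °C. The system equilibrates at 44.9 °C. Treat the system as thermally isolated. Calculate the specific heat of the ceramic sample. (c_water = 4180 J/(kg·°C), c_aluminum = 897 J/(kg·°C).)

c ≈ 798 J/(kg·°C)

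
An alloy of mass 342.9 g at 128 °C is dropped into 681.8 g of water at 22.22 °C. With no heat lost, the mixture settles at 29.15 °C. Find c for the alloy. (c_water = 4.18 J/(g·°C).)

c ≈ 0.583 J/(g·°C)

Net heat exchanged in the isolated system is zero:
342.9·c·(29.15 − 128) + 681.8·4.18·(29.15 − 22.22) = 0
-33896 c = -19750
c = -19750/-33896 ≈ 0.5827 J/(g·°C)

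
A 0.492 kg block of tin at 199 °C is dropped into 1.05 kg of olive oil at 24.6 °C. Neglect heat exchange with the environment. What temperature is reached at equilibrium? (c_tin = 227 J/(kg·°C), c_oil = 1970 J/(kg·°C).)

T_f ≈ 33.5 °C

Conservation of energy gives ΣQ = 0:
0.492×227×(T − 199) + 1.05×1970×(T − 24.6) = 0
111.68(T − 199) + 2068.5(T − 24.6) = 0
(111.68 + 2068.5) T = 111.68×199 + 2068.5×24.6
T ≈ 33.53 °C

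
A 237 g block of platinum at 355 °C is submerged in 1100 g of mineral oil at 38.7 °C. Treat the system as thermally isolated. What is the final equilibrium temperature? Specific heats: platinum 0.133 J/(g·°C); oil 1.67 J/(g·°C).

T_f ≈ 44.0 °C

T_f is the heat-capacity-weighted average of the initial temperatures:
T_f = (31.52·355 + 1837·38.7) / (31.52 + 1837)
    = 82282 / 1868.5 ≈ 44.04 °C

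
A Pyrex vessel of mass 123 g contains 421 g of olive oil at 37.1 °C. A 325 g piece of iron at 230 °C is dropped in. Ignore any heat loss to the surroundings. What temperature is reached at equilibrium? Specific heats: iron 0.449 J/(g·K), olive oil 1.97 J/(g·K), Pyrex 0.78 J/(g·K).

T_f ≈ 63.4 °C

Energy conservation, ΣQ = 0:
325·0.449·(T − 230) + 421·1.97·(T − 37.1) + 123·0.78·(T − 37.1) = 0
145.93(T − 230) + 829.37(T − 37.1) + 95.94(T − 37.1) = 0
(145.93 + 829.37 + 95.94) T = 145.93·230 + 829.37·37.1 + 95.94·37.1
T = 67892 / 1071.2 = 63.4 °C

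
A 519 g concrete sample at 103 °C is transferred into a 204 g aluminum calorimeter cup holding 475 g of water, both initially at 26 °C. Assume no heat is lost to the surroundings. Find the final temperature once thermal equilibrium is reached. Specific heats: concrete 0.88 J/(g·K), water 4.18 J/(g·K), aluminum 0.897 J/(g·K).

T_f ≈ 39.4 °C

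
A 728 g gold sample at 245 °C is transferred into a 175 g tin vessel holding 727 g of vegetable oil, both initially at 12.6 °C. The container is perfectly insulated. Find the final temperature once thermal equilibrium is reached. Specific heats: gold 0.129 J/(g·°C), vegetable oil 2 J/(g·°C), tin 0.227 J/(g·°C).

T_f ≈ 26.3 °C

Taking heat into each body as positive, Σ m c ΔT = 0:
728*0.129*(T − 245) + 727*2*(T − 12.6) + 175*0.227*(T − 12.6) = 0
93.91(T − 245) + 1454(T − 12.6) + 39.73(T − 12.6) = 0
1587.6 T = 41829
T = 41829/1587.6 ≈ 26.35 °C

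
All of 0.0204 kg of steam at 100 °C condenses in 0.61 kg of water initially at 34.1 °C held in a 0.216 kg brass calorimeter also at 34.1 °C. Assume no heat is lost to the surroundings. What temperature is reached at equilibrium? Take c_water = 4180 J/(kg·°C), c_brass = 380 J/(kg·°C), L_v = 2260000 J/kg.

T_f ≈ 53.1 °C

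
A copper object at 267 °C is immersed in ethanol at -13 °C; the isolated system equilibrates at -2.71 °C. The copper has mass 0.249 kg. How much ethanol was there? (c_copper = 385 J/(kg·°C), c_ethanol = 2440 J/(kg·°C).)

Heat gained plus heat lost sum to zero:
0.249·385·(-2.71 − 267) + m·2440·(-2.71 − (-13)) = 0
25108 m = 25856
m = 25856/25108 ≈ 1.03 kg

m ≈ 1.03 kg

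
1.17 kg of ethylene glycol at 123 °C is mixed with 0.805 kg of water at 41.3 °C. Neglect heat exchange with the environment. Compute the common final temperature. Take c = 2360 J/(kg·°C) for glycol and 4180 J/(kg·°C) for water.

T_f ≈ 78.1 °C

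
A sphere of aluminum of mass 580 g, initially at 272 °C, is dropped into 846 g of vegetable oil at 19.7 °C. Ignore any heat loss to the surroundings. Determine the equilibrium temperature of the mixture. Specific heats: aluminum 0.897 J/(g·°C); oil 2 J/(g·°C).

Setting the total heat transfer to zero:
580×0.897×(T − 272) + 846×2×(T − 19.7) = 0
520.26(T − 272) + 1692(T − 19.7) = 0
(520.26 + 1692) T = 520.26×272 + 1692×19.7
T = 174843 / 2212.3 = 79 °C

T_f ≈ 79.0 °C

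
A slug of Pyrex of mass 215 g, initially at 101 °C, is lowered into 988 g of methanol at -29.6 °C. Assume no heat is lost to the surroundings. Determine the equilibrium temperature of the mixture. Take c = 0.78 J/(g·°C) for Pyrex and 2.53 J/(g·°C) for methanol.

With ΣQ=0 the equilibrium temperature is the m·c-weighted mean:
T_f = (167.7*101 + 2499.6*(-29.6)) / (167.7 + 2499.6)
    = -57052 / 2667.3 ≈ -21.39 °C

T_f ≈ -21.4 °C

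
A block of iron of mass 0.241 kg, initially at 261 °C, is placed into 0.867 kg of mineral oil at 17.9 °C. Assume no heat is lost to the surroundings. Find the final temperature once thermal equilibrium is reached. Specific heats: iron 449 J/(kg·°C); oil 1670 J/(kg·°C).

T_f ≈ 34.8 °C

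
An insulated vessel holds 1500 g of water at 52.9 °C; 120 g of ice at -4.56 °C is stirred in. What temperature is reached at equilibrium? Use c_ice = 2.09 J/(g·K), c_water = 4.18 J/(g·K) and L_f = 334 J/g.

T_f ≈ 42.9 °C

Energy balance with sensible and latent terms:
ice -4.56→0 °C: 120×2.09×4.56 = 1143.6; melt ice: 120×334 = 40080; meltwater 0→T: 120×4.18×T = 501.6 T; water: 6270(T − 52.9)
6771.6 T = 331683 − 41224 = 290459
T ≈ 42.89 °C. Since T > 0 °C, the all-ice-melts assumption holds.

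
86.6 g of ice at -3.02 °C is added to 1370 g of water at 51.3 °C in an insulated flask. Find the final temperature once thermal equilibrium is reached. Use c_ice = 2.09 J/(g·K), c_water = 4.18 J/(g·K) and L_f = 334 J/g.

Heat gained plus heat lost sum to zero:
ice -3.02→0 °C: 86.6·2.09·3.02 = 546.6
  fusion: m_ice L_f = 86.6·334 = 28924
  warm the meltwater: 361.99 T
  water cools: 1370·4.18·(T − 51.3) = 5726.6(T − 51.3)
6088.6 T = 293775 − 29471 = 264304
T ≈ 43.41 °C — above 0 °C, consistent with complete melting.

T_f ≈ 43.4 °C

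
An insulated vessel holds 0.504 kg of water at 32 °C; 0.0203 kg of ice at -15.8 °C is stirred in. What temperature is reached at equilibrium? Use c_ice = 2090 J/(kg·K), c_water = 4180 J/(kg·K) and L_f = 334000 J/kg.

Energy conservation, ΣQ = 0:
ice -15.8→0 °C: 0.0203·2090·15.8 = 670.35
  melt ice: 0.0203·334000 = 6780.2
  warm the meltwater: 84.85 T
  water cools: 0.504·4180·(T − 32) = 2106.7(T − 32)
2191.6 T = 67415 − 7450.5 = 59964
T ≈ 27.36 °C — above 0 °C, consistent with complete melting.

T_f ≈ 27.4 °C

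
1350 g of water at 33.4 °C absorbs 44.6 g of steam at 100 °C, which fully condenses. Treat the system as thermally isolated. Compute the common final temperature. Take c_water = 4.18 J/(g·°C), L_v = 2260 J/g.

Sum of m c ΔT and latent-heat terms is zero:
latent heat released on condensation: 44.6×2260 = 100796
  condensed water 100 °C→T: 186.43(T − 100)
  water warms: 1350×4.18×(T − 33.4) = 5643(T − 33.4)
5829.4 T = 100796 + 18643 + 188476 = 307915
T ≈ 52.82 °C — below 100 °C, confirming all the steam condensed.

T_f ≈ 52.8 °C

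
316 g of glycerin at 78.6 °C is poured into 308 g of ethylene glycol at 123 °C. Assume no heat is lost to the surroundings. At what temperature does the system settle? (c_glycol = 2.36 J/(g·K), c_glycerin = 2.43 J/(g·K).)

|Q_glycol| = |Q_glycerin|:
308×2.36×(123 − T) = 316×2.43×(T − 78.6)
726.88(123 − T) = 767.88(T − 78.6)
1494.8 T = 149762  ⇒  T ≈ 100.19 °C

T_f ≈ 100.2 °C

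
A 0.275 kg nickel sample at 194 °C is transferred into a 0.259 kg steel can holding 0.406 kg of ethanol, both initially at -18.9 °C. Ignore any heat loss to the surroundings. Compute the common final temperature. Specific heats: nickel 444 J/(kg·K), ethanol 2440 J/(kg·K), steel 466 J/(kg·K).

Taking heat into each body as positive, Σ m c ΔT = 0:
0.275×444×(T − 194) + 0.406×2440×(T − (-18.9)) + 0.259×466×(T − (-18.9)) = 0
122.1(T − 194) + 990.64(T − (-18.9)) + 120.69(T − (-18.9)) = 0
1233.4 T = 2683.2
T = 2683.2 / 1233.4 = 2.18 °C

T_f ≈ 2.2 °C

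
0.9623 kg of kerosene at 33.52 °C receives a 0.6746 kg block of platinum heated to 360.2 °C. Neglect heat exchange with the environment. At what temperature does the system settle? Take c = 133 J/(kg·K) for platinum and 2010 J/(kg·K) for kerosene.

Heat lost by the platinum equals heat gained by the kerosene:
0.6746×133×(360.2 − T) = 0.9623×2010×(T − 33.52)
89.72(360.2 − T) = 1934.2(T − 33.52)
2023.9 T = 97153  ⇒  T ≈ 48.00 °C

T_f ≈ 48.0 °C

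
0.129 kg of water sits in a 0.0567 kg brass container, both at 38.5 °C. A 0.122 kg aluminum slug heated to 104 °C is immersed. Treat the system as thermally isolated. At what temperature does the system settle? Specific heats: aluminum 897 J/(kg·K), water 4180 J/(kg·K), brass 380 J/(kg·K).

T_f ≈ 49.2 °C

Setting the total heat transfer to zero:
0.122*897*(T − 104) + 0.129*4180*(T − 38.5) + 0.0567*380*(T − 38.5) = 0
670.2 T = 32971
T = 32971/670.2 ≈ 49.20 °C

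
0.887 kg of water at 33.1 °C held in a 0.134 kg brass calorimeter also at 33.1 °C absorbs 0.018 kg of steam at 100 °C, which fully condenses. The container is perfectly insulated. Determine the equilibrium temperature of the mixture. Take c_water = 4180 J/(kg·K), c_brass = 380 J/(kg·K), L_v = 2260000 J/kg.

T_f ≈ 45.0 °C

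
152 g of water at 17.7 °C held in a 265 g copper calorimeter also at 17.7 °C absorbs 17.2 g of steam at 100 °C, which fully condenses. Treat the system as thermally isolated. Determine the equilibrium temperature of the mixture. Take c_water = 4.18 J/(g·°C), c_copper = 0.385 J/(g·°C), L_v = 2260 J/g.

Conservation of energy gives ΣQ = 0:
latent heat released on condensation: 17.2×2260 = 38872; condensed water 100 °C→T: 71.9(T − 100); water warms: 152×4.18×(T − 17.7) = 635.36(T − 17.7); cup: 102.03(T − 17.7)
809.28 T = 38872 + 7189.6 + 13052 = 59113
T ≈ 73.04 °C, under the boiling point, so the assumption holds.

T_f ≈ 73.0 °C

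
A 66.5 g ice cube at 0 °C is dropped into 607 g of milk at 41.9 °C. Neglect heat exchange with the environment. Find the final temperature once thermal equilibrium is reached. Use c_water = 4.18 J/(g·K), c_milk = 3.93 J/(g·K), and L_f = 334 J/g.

T_f ≈ 29.2 °C

Conservation of energy gives ΣQ = 0:
latent heat to melt: 66.5·334 = 22211; warm the meltwater: 277.97 T; milk cools: 607·3.93·(T − 41.9) = 2385.5(T − 41.9)
2663.5 T = 99953 − 22211 = 77742
T ≈ 29.19 °C. Since T > 0 °C, the all-ice-melts assumption holds.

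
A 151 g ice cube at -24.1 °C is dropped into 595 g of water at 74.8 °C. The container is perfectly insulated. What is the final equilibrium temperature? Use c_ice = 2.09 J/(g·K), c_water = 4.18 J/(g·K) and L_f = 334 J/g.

T_f ≈ 41.0 °C

Conservation of energy gives ΣQ = 0:
ice -24.1→0 °C: 151·2.09·24.1 = 7605.7
  latent heat to melt: 151·334 = 50434
  meltwater 0→T: 151·4.18·T = 631.18 T
  water cools: 595·4.18·(T − 74.8) = 2487.1(T − 74.8)
3118.3 T = 186035 − 58040 = 127995
T ≈ 41.05 °C — above 0 °C, consistent with complete melting.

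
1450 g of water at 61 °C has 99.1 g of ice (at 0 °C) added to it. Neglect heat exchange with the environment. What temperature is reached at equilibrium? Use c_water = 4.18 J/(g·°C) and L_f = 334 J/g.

Energy balance with sensible and latent terms:
fusion: m_ice L_f = 99.1×334 = 33099
  warm the meltwater: 414.24 T
  water cools: 1450×4.18×(T − 61) = 6061(T − 61)
6475.2 T = 369721 − 33099 = 336622
T ≈ 51.99 °C (positive, so assuming full melt was valid).

T_f ≈ 52.0 °C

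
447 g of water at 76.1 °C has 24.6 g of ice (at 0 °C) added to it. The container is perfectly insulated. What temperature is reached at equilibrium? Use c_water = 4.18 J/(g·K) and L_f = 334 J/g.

T_f ≈ 68.0 °C

Sum of m c ΔT and latent-heat terms is zero:
melt ice: 24.6×334 = 8216.4
  warm the meltwater: 102.83 T
  water cools: 447×4.18×(T − 76.1) = 1868.5(T − 76.1)
1971.3 T = 142190 − 8216.4 = 133973
T ≈ 67.96 °C. Since T > 0 °C, the all-ice-melts assumption holds.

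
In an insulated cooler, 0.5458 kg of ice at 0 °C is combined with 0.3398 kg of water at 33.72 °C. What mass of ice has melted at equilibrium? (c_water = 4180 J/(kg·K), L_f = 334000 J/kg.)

m_melted ≈ 0.143 kg

Cooling the water to 0 °C releases 0.3398·4180·33.72 = 47895 J.
To melt every bit of ice: 0.5458·334000 = 182297 J.
That's not enough to melt it all — equilibrium is at 0 °C with ice remaining.
m_melt = 47895 / L_f = 0.1434 kg.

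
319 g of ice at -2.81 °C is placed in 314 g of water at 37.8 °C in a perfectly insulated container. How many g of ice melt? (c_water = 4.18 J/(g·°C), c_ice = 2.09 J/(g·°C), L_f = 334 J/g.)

m_melted ≈ 143 g

Cooling the water to 0 °C releases 314·4.18·37.8 = 49613 J.
Warming the ice to 0 °C takes 319·2.09·2.81 = 1873.5 J, leaving 47740 J for melting.
Fully melting the ice requires m_ice L_f = 319·334 = 106546 J.
That's not enough to melt it all — equilibrium is at 0 °C with ice remaining.
m_melt = 47740 / L_f = 142.9 g.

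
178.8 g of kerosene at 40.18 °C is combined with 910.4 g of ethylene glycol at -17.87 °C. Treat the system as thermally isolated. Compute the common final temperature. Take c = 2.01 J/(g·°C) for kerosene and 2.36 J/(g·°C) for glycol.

T_f ≈ -9.6 °C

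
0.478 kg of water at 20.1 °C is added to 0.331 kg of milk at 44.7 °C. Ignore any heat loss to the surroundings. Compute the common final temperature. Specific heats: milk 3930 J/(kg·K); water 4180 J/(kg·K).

T_f ≈ 29.8 °C

With ΣQ=0 the equilibrium temperature is the m·c-weighted mean:
T_f = (1300.8·44.7 + 1998·20.1) / (1300.8 + 1998)
    = 98308 / 3298.9 ≈ 29.80 °C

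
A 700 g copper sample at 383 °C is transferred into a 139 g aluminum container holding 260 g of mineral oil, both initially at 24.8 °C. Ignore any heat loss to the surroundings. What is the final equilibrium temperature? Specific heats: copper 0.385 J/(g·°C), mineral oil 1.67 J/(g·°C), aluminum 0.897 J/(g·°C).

T_f is the heat-capacity-weighted average of the initial temperatures:
T_f = (269.5*383 + 434.2*24.8 + 124.68*24.8) / (269.5 + 434.2 + 124.68)
    = 117079 / 828.38 ≈ 141.33 °C

T_f ≈ 141.3 °C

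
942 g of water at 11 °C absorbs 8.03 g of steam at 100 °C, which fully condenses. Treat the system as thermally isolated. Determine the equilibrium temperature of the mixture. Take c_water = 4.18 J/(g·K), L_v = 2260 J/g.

T_f ≈ 16.3 °C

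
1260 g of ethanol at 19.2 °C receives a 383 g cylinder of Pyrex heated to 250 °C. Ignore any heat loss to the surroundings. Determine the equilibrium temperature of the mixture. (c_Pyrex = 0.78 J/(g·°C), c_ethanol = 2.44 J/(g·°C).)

With ΣQ=0 the equilibrium temperature is the m·c-weighted mean:
T_f = (298.74*250 + 3074.4*19.2) / (298.74 + 3074.4)
    = 133713 / 3373.1 ≈ 39.64 °C

T_f ≈ 39.6 °C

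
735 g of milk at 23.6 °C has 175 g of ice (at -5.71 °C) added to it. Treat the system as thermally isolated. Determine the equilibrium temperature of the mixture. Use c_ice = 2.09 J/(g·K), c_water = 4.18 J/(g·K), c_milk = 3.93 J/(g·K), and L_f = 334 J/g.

T_f ≈ 2.1 °C

Heat gained plus heat lost sum to zero:
warm ice to 0 °C: 175×2.09×(0 − (-5.71)) = 2088.4; latent heat to melt: 175×334 = 58450; meltwater 0→T: 175×4.18×T = 731.5 T; milk cools: 735×3.93×(T − 23.6) = 2888.6(T − 23.6)
3620.1 T = 68170 − 60538 = 7631.3
T ≈ 2.11 °C (positive, so assuming full melt was valid).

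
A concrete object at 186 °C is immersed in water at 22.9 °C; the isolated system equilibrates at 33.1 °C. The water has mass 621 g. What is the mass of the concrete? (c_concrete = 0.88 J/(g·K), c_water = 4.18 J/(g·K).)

m ≈ 197 g

Energy conservation, ΣQ = 0:
m×0.88×(33.1 − 186) + 621×4.18×(33.1 − 22.9) = 0
-134.55 m = -26477
m = -26477/-134.55 ≈ 196.8 g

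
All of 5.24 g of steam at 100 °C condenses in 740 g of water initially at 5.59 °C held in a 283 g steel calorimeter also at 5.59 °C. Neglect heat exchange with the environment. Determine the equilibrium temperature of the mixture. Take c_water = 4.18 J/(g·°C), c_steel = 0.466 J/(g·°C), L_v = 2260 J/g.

T_f ≈ 9.9 °C

Heat gained plus heat lost sum to zero:
latent heat released on condensation: 5.24×2260 = 11842
  condensed water 100 °C→T: 21.9(T − 100)
  original water: 3093.2(T − 5.59)
  cup: 131.88(T − 5.59)
3247 T = 11842 + 2190.3 + 18028 = 32061
T ≈ 9.87 °C (< 100 °C, so full condensation is consistent).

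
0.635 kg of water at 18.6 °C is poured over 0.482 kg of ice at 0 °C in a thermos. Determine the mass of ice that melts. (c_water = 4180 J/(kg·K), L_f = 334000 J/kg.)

m_melted ≈ 0.148 kg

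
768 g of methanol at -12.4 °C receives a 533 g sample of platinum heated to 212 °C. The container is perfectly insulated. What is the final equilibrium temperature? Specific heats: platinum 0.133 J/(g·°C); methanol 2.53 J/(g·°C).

Heat gained plus heat lost sum to zero:
533·0.133·(T − 212) + 768·2.53·(T − (-12.4)) = 0
2013.9 T = -9065.2
T = -9065.2 / 2013.9 = -4.5 °C

T_f ≈ -4.5 °C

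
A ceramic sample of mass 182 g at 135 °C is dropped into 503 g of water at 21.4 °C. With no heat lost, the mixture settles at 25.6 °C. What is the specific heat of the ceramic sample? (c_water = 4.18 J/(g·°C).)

c ≈ 0.444 J/(g·°C)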